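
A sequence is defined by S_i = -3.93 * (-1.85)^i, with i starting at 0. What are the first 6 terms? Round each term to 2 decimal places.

This is a geometric sequence.
i=0: S_0 = -3.93 * (-1.85)^0 = -3.93
i=1: S_1 = -3.93 * (-1.85)^1 ≈ 7.27
i=2: S_2 = -3.93 * (-1.85)^2 ≈ -13.45
i=3: S_3 = -3.93 * (-1.85)^3 ≈ 24.88
i=4: S_4 = -3.93 * (-1.85)^4 ≈ -46.03
i=5: S_5 = -3.93 * (-1.85)^5 ≈ 85.16
The first 6 terms are: [-3.93, 7.27, -13.45, 24.88, -46.03, 85.16]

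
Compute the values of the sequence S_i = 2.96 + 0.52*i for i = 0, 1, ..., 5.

This is an arithmetic sequence.
i=0: S_0 = 2.96 + 0.52*0 = 2.96
i=1: S_1 = 2.96 + 0.52*1 = 3.48
i=2: S_2 = 2.96 + 0.52*2 = 4.0
i=3: S_3 = 2.96 + 0.52*3 = 4.52
i=4: S_4 = 2.96 + 0.52*4 = 5.04
i=5: S_5 = 2.96 + 0.52*5 = 5.56
The first 6 terms are: [2.96, 3.48, 4.0, 4.52, 5.04, 5.56]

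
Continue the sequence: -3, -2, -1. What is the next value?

Differences: -2 - -3 = 1
This is an arithmetic sequence with common difference d = 1.
Next term = -1 + 1 = 0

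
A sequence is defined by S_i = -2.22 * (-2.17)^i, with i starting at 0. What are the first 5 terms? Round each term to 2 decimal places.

This is a geometric sequence.
i=0: S_0 = -2.22 * (-2.17)^0 = -2.22
i=1: S_1 = -2.22 * (-2.17)^1 ≈ 4.82
i=2: S_2 = -2.22 * (-2.17)^2 ≈ -10.45
i=3: S_3 = -2.22 * (-2.17)^3 ≈ 22.68
i=4: S_4 = -2.22 * (-2.17)^4 ≈ -49.23
The first 5 terms are: [-2.22, 4.82, -10.45, 22.68, -49.23]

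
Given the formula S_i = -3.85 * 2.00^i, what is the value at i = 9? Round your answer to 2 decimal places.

S_9 = -3.85 * 2.0^9 = -3.85 * 512 = -1971.2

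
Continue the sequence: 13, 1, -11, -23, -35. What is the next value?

Differences: 1 - 13 = -12
This is an arithmetic sequence with common difference d = -12.
Next term = -35 + -12 = -47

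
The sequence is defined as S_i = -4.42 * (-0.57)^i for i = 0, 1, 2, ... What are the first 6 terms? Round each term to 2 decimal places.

This is a geometric sequence.
i=0: S_0 = -4.42 * (-0.57)^0 = -4.42
i=1: S_1 = -4.42 * (-0.57)^1 ≈ 2.52
i=2: S_2 = -4.42 * (-0.57)^2 ≈ -1.44
i=3: S_3 = -4.42 * (-0.57)^3 ≈ 0.82
i=4: S_4 = -4.42 * (-0.57)^4 ≈ -0.47
i=5: S_5 = -4.42 * (-0.57)^5 ≈ 0.27
The first 6 terms are: [-4.42, 2.52, -1.44, 0.82, -0.47, 0.27]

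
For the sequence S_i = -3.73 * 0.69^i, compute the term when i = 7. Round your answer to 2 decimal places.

S_7 = -3.73 * 0.69^7 ≈ -3.73 * 0.0745 ≈ -0.28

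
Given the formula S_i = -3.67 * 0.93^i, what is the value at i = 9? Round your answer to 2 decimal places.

S_9 = -3.67 * 0.93^9 ≈ -3.67 * 0.5204 ≈ -1.91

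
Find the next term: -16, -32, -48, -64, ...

Differences: -32 - -16 = -16
This is an arithmetic sequence with common difference d = -16.
Next term = -64 + -16 = -80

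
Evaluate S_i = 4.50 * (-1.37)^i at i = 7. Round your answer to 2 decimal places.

S_7 = 4.5 * (-1.37)^7 ≈ 4.5 * -9.0582 ≈ -40.76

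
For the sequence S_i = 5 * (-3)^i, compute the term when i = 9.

S_9 = 5 * (-3)^9 = 5 * -19683 = -98415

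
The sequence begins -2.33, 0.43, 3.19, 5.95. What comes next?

Differences: 0.43 - -2.33 = 2.76
This is an arithmetic sequence with common difference d = 2.76.
Next term = 5.95 + 2.76 = 8.71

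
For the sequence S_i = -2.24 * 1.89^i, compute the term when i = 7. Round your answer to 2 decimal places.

S_7 = -2.24 * 1.89^7 ≈ -2.24 * 86.1455 ≈ -192.97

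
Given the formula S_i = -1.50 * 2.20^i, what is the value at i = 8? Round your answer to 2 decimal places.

S_8 = -1.5 * 2.2^8 ≈ -1.5 * 548.7587 ≈ -823.14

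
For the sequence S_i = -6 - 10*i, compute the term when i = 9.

S_9 = -6 + -10*9 = -6 + -90 = -96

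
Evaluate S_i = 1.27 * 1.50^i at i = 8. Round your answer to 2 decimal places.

S_8 = 1.27 * 1.5^8 ≈ 1.27 * 25.6289 ≈ 32.55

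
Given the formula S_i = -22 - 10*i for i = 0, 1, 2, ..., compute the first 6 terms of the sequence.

This is an arithmetic sequence.
i=0: S_0 = -22 + -10*0 = -22
i=1: S_1 = -22 + -10*1 = -32
i=2: S_2 = -22 + -10*2 = -42
i=3: S_3 = -22 + -10*3 = -52
i=4: S_4 = -22 + -10*4 = -62
i=5: S_5 = -22 + -10*5 = -72
The first 6 terms are: [-22, -32, -42, -52, -62, -72]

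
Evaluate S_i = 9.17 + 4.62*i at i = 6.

S_6 = 9.17 + 4.62*6 = 9.17 + 27.72 = 36.89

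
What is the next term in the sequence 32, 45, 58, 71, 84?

Differences: 45 - 32 = 13
This is an arithmetic sequence with common difference d = 13.
Next term = 84 + 13 = 97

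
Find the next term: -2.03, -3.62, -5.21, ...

Differences: -3.62 - -2.03 = -1.59
This is an arithmetic sequence with common difference d = -1.59.
Next term = -5.21 + -1.59 = -6.8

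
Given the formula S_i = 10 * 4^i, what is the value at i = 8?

S_8 = 10 * 4^8 = 10 * 65536 = 655360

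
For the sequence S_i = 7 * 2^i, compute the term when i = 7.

S_7 = 7 * 2^7 = 7 * 128 = 896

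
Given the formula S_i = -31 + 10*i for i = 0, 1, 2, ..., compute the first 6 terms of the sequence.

This is an arithmetic sequence.
i=0: S_0 = -31 + 10*0 = -31
i=1: S_1 = -31 + 10*1 = -21
i=2: S_2 = -31 + 10*2 = -11
i=3: S_3 = -31 + 10*3 = -1
i=4: S_4 = -31 + 10*4 = 9
i=5: S_5 = -31 + 10*5 = 19
The first 6 terms are: [-31, -21, -11, -1, 9, 19]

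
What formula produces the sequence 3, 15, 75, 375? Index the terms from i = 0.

Check ratios: 15 / 3 = 5.0
Common ratio r = 5.
First term a = 3.
Formula: S_i = 3 * 5^i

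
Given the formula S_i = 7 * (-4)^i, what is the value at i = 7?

S_7 = 7 * (-4)^7 = 7 * -16384 = -114688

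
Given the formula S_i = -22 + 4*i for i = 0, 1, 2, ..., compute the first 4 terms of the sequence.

This is an arithmetic sequence.
i=0: S_0 = -22 + 4*0 = -22
i=1: S_1 = -22 + 4*1 = -18
i=2: S_2 = -22 + 4*2 = -14
i=3: S_3 = -22 + 4*3 = -10
The first 4 terms are: [-22, -18, -14, -10]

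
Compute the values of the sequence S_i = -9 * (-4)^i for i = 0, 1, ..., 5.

This is a geometric sequence.
i=0: S_0 = -9 * (-4)^0 = -9
i=1: S_1 = -9 * (-4)^1 = 36
i=2: S_2 = -9 * (-4)^2 = -144
i=3: S_3 = -9 * (-4)^3 = 576
i=4: S_4 = -9 * (-4)^4 = -2304
i=5: S_5 = -9 * (-4)^5 = 9216
The first 6 terms are: [-9, 36, -144, 576, -2304, 9216]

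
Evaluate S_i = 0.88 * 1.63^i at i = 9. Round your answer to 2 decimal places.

S_9 = 0.88 * 1.63^9 ≈ 0.88 * 81.2248 ≈ 71.48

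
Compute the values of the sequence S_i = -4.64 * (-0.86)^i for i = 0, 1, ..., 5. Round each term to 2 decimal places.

This is a geometric sequence.
i=0: S_0 = -4.64 * (-0.86)^0 = -4.64
i=1: S_1 = -4.64 * (-0.86)^1 ≈ 3.99
i=2: S_2 = -4.64 * (-0.86)^2 ≈ -3.43
i=3: S_3 = -4.64 * (-0.86)^3 ≈ 2.95
i=4: S_4 = -4.64 * (-0.86)^4 ≈ -2.54
i=5: S_5 = -4.64 * (-0.86)^5 ≈ 2.18
The first 6 terms are: [-4.64, 3.99, -3.43, 2.95, -2.54, 2.18]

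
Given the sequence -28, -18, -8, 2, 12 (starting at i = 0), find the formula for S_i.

Check differences: -18 - -28 = 10
-8 - -18 = 10
Common difference d = 10.
First term a = -28.
Formula: S_i = -28 + 10*i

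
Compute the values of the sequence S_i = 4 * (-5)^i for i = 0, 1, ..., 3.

This is a geometric sequence.
i=0: S_0 = 4 * (-5)^0 = 4
i=1: S_1 = 4 * (-5)^1 = -20
i=2: S_2 = 4 * (-5)^2 = 100
i=3: S_3 = 4 * (-5)^3 = -500
The first 4 terms are: [4, -20, 100, -500]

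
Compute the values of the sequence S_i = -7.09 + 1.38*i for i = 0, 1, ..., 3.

This is an arithmetic sequence.
i=0: S_0 = -7.09 + 1.38*0 = -7.09
i=1: S_1 = -7.09 + 1.38*1 = -5.71
i=2: S_2 = -7.09 + 1.38*2 = -4.33
i=3: S_3 = -7.09 + 1.38*3 = -2.95
The first 4 terms are: [-7.09, -5.71, -4.33, -2.95]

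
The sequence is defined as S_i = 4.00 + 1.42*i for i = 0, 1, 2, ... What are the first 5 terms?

This is an arithmetic sequence.
i=0: S_0 = 4.0 + 1.42*0 = 4.0
i=1: S_1 = 4.0 + 1.42*1 = 5.42
i=2: S_2 = 4.0 + 1.42*2 = 6.84
i=3: S_3 = 4.0 + 1.42*3 = 8.26
i=4: S_4 = 4.0 + 1.42*4 = 9.68
The first 5 terms are: [4.0, 5.42, 6.84, 8.26, 9.68]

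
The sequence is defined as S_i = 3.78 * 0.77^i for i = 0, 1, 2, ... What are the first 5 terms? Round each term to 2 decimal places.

This is a geometric sequence.
i=0: S_0 = 3.78 * 0.77^0 = 3.78
i=1: S_1 = 3.78 * 0.77^1 ≈ 2.91
i=2: S_2 = 3.78 * 0.77^2 ≈ 2.24
i=3: S_3 = 3.78 * 0.77^3 ≈ 1.73
i=4: S_4 = 3.78 * 0.77^4 ≈ 1.33
The first 5 terms are: [3.78, 2.91, 2.24, 1.73, 1.33]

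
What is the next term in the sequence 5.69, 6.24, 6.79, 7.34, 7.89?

Differences: 6.24 - 5.69 = 0.55
This is an arithmetic sequence with common difference d = 0.55.
Next term = 7.89 + 0.55 = 8.44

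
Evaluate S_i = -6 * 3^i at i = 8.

S_8 = -6 * 3^8 = -6 * 6561 = -39366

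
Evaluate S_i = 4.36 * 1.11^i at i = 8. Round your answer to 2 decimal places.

S_8 = 4.36 * 1.11^8 ≈ 4.36 * 2.3045 ≈ 10.05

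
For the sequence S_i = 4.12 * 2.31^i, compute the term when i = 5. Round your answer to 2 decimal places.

S_5 = 4.12 * 2.31^5 ≈ 4.12 * 65.7749 ≈ 270.99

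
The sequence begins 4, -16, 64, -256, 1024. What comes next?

Ratios: -16 / 4 = -4.0
This is a geometric sequence with common ratio r = -4.
Next term = 1024 * -4 = -4096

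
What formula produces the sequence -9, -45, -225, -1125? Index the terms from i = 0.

Check ratios: -45 / -9 = 5.0
Common ratio r = 5.
First term a = -9.
Formula: S_i = -9 * 5^i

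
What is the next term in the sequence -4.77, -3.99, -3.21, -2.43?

Differences: -3.99 - -4.77 = 0.78
This is an arithmetic sequence with common difference d = 0.78.
Next term = -2.43 + 0.78 = -1.65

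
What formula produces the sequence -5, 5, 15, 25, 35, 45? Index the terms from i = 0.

Check differences: 5 - -5 = 10
15 - 5 = 10
Common difference d = 10.
First term a = -5.
Formula: S_i = -5 + 10*i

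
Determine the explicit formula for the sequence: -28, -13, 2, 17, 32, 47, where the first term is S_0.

Check differences: -13 - -28 = 15
2 - -13 = 15
Common difference d = 15.
First term a = -28.
Formula: S_i = -28 + 15*i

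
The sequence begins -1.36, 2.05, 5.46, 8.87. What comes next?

Differences: 2.05 - -1.36 = 3.41
This is an arithmetic sequence with common difference d = 3.41.
Next term = 8.87 + 3.41 = 12.28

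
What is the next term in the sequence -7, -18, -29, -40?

Differences: -18 - -7 = -11
This is an arithmetic sequence with common difference d = -11.
Next term = -40 + -11 = -51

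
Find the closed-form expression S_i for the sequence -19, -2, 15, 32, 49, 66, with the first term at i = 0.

Check differences: -2 - -19 = 17
15 - -2 = 17
Common difference d = 17.
First term a = -19.
Formula: S_i = -19 + 17*i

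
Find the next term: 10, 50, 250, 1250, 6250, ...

Ratios: 50 / 10 = 5.0
This is a geometric sequence with common ratio r = 5.
Next term = 6250 * 5 = 31250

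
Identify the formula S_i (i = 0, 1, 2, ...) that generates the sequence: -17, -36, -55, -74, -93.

Check differences: -36 - -17 = -19
-55 - -36 = -19
Common difference d = -19.
First term a = -17.
Formula: S_i = -17 - 19*i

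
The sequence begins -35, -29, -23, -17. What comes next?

Differences: -29 - -35 = 6
This is an arithmetic sequence with common difference d = 6.
Next term = -17 + 6 = -11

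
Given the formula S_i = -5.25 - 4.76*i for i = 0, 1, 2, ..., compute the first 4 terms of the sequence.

This is an arithmetic sequence.
i=0: S_0 = -5.25 + -4.76*0 = -5.25
i=1: S_1 = -5.25 + -4.76*1 = -10.01
i=2: S_2 = -5.25 + -4.76*2 = -14.77
i=3: S_3 = -5.25 + -4.76*3 = -19.53
The first 4 terms are: [-5.25, -10.01, -14.77, -19.53]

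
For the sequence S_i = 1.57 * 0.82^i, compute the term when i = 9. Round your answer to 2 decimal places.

S_9 = 1.57 * 0.82^9 ≈ 1.57 * 0.1676 ≈ 0.26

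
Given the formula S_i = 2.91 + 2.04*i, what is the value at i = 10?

S_10 = 2.91 + 2.04*10 = 2.91 + 20.4 = 23.31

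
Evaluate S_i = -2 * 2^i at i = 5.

S_5 = -2 * 2^5 = -2 * 32 = -64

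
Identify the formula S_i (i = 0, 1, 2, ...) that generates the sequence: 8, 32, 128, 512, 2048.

Check ratios: 32 / 8 = 4.0
Common ratio r = 4.
First term a = 8.
Formula: S_i = 8 * 4^i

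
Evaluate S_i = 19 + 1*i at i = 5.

S_5 = 19 + 1*5 = 19 + 5 = 24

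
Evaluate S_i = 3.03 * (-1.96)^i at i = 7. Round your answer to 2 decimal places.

S_7 = 3.03 * (-1.96)^7 ≈ 3.03 * -111.1201 ≈ -336.69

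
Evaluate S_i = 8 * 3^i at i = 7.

S_7 = 8 * 3^7 = 8 * 2187 = 17496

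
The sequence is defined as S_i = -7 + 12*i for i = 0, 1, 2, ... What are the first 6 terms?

This is an arithmetic sequence.
i=0: S_0 = -7 + 12*0 = -7
i=1: S_1 = -7 + 12*1 = 5
i=2: S_2 = -7 + 12*2 = 17
i=3: S_3 = -7 + 12*3 = 29
i=4: S_4 = -7 + 12*4 = 41
i=5: S_5 = -7 + 12*5 = 53
The first 6 terms are: [-7, 5, 17, 29, 41, 53]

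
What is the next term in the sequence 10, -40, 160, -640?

Ratios: -40 / 10 = -4.0
This is a geometric sequence with common ratio r = -4.
Next term = -640 * -4 = 2560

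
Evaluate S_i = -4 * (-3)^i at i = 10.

S_10 = -4 * (-3)^10 = -4 * 59049 = -236196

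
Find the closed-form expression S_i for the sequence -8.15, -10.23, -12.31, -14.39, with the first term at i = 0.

Check differences: -10.23 - -8.15 = -2.08
-12.31 - -10.23 = -2.08
Common difference d = -2.08.
First term a = -8.15.
Formula: S_i = -8.15 - 2.08*i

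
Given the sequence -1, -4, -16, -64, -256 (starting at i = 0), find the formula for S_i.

Check ratios: -4 / -1 = 4.0
Common ratio r = 4.
First term a = -1.
Formula: S_i = -1 * 4^i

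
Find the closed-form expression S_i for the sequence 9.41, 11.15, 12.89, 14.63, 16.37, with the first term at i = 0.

Check differences: 11.15 - 9.41 = 1.74
12.89 - 11.15 = 1.74
Common difference d = 1.74.
First term a = 9.41.
Formula: S_i = 9.41 + 1.74*i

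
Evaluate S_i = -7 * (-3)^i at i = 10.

S_10 = -7 * (-3)^10 = -7 * 59049 = -413343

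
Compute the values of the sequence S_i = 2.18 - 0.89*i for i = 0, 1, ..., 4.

This is an arithmetic sequence.
i=0: S_0 = 2.18 + -0.89*0 = 2.18
i=1: S_1 = 2.18 + -0.89*1 = 1.29
i=2: S_2 = 2.18 + -0.89*2 = 0.4
i=3: S_3 = 2.18 + -0.89*3 = -0.49
i=4: S_4 = 2.18 + -0.89*4 = -1.38
The first 5 terms are: [2.18, 1.29, 0.4, -0.49, -1.38]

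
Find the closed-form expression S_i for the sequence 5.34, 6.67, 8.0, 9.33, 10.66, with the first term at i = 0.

Check differences: 6.67 - 5.34 = 1.33
8.0 - 6.67 = 1.33
Common difference d = 1.33.
First term a = 5.34.
Formula: S_i = 5.34 + 1.33*i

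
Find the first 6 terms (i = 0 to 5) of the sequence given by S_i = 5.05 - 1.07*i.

This is an arithmetic sequence.
i=0: S_0 = 5.05 + -1.07*0 = 5.05
i=1: S_1 = 5.05 + -1.07*1 = 3.98
i=2: S_2 = 5.05 + -1.07*2 = 2.91
i=3: S_3 = 5.05 + -1.07*3 = 1.84
i=4: S_4 = 5.05 + -1.07*4 = 0.77
i=5: S_5 = 5.05 + -1.07*5 = -0.3
The first 6 terms are: [5.05, 3.98, 2.91, 1.84, 0.77, -0.3]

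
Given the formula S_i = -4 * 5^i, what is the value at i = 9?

S_9 = -4 * 5^9 = -4 * 1953125 = -7812500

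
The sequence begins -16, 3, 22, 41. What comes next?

Differences: 3 - -16 = 19
This is an arithmetic sequence with common difference d = 19.
Next term = 41 + 19 = 60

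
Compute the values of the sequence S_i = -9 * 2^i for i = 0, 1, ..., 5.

This is a geometric sequence.
i=0: S_0 = -9 * 2^0 = -9
i=1: S_1 = -9 * 2^1 = -18
i=2: S_2 = -9 * 2^2 = -36
i=3: S_3 = -9 * 2^3 = -72
i=4: S_4 = -9 * 2^4 = -144
i=5: S_5 = -9 * 2^5 = -288
The first 6 terms are: [-9, -18, -36, -72, -144, -288]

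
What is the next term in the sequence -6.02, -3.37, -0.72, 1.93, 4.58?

Differences: -3.37 - -6.02 = 2.65
This is an arithmetic sequence with common difference d = 2.65.
Next term = 4.58 + 2.65 = 7.23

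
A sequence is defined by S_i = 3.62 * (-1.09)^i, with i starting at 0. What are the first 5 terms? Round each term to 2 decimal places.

This is a geometric sequence.
i=0: S_0 = 3.62 * (-1.09)^0 = 3.62
i=1: S_1 = 3.62 * (-1.09)^1 ≈ -3.95
i=2: S_2 = 3.62 * (-1.09)^2 ≈ 4.3
i=3: S_3 = 3.62 * (-1.09)^3 ≈ -4.69
i=4: S_4 = 3.62 * (-1.09)^4 ≈ 5.11
The first 5 terms are: [3.62, -3.95, 4.3, -4.69, 5.11]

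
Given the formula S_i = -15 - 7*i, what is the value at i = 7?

S_7 = -15 + -7*7 = -15 + -49 = -64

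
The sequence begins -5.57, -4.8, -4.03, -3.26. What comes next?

Differences: -4.8 - -5.57 = 0.77
This is an arithmetic sequence with common difference d = 0.77.
Next term = -3.26 + 0.77 = -2.49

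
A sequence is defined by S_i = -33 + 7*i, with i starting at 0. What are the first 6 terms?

This is an arithmetic sequence.
i=0: S_0 = -33 + 7*0 = -33
i=1: S_1 = -33 + 7*1 = -26
i=2: S_2 = -33 + 7*2 = -19
i=3: S_3 = -33 + 7*3 = -12
i=4: S_4 = -33 + 7*4 = -5
i=5: S_5 = -33 + 7*5 = 2
The first 6 terms are: [-33, -26, -19, -12, -5, 2]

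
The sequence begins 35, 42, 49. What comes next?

Differences: 42 - 35 = 7
This is an arithmetic sequence with common difference d = 7.
Next term = 49 + 7 = 56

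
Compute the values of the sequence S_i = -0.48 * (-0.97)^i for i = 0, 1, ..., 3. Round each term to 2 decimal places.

This is a geometric sequence.
i=0: S_0 = -0.48 * (-0.97)^0 = -0.48
i=1: S_1 = -0.48 * (-0.97)^1 ≈ 0.47
i=2: S_2 = -0.48 * (-0.97)^2 ≈ -0.45
i=3: S_3 = -0.48 * (-0.97)^3 ≈ 0.44
The first 4 terms are: [-0.48, 0.47, -0.45, 0.44]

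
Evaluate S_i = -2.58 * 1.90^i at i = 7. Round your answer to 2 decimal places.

S_7 = -2.58 * 1.9^7 ≈ -2.58 * 89.3872 ≈ -230.62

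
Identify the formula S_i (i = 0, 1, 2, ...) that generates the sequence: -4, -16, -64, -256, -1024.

Check ratios: -16 / -4 = 4.0
Common ratio r = 4.
First term a = -4.
Formula: S_i = -4 * 4^i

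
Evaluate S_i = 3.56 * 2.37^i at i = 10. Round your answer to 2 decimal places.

S_10 = 3.56 * 2.37^10 ≈ 3.56 * 5590.9223 ≈ 19903.68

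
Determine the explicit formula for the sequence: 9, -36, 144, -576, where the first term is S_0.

Check ratios: -36 / 9 = -4.0
Common ratio r = -4.
First term a = 9.
Formula: S_i = 9 * (-4)^i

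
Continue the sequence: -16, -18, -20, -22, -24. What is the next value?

Differences: -18 - -16 = -2
This is an arithmetic sequence with common difference d = -2.
Next term = -24 + -2 = -26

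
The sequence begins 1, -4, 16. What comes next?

Ratios: -4 / 1 = -4.0
This is a geometric sequence with common ratio r = -4.
Next term = 16 * -4 = -64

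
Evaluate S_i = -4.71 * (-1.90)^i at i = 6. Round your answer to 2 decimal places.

S_6 = -4.71 * (-1.9)^6 ≈ -4.71 * 47.0459 ≈ -221.59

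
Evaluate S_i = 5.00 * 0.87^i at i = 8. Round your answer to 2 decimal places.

S_8 = 5.0 * 0.87^8 ≈ 5.0 * 0.3282 ≈ 1.64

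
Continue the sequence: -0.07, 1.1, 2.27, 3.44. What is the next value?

Differences: 1.1 - -0.07 = 1.17
This is an arithmetic sequence with common difference d = 1.17.
Next term = 3.44 + 1.17 = 4.61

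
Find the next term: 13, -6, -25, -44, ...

Differences: -6 - 13 = -19
This is an arithmetic sequence with common difference d = -19.
Next term = -44 + -19 = -63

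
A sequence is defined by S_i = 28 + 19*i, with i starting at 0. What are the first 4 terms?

This is an arithmetic sequence.
i=0: S_0 = 28 + 19*0 = 28
i=1: S_1 = 28 + 19*1 = 47
i=2: S_2 = 28 + 19*2 = 66
i=3: S_3 = 28 + 19*3 = 85
The first 4 terms are: [28, 47, 66, 85]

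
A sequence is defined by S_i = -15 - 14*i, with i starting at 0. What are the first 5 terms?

This is an arithmetic sequence.
i=0: S_0 = -15 + -14*0 = -15
i=1: S_1 = -15 + -14*1 = -29
i=2: S_2 = -15 + -14*2 = -43
i=3: S_3 = -15 + -14*3 = -57
i=4: S_4 = -15 + -14*4 = -71
The first 5 terms are: [-15, -29, -43, -57, -71]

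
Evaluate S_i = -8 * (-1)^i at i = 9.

S_9 = -8 * (-1)^9 = -8 * -1 = 8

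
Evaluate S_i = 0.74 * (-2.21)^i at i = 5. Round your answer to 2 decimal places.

S_5 = 0.74 * (-2.21)^5 ≈ 0.74 * -52.7183 ≈ -39.01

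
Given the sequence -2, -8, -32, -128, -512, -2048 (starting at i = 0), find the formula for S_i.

Check ratios: -8 / -2 = 4.0
Common ratio r = 4.
First term a = -2.
Formula: S_i = -2 * 4^i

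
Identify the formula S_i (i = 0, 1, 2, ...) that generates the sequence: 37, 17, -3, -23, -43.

Check differences: 17 - 37 = -20
-3 - 17 = -20
Common difference d = -20.
First term a = 37.
Formula: S_i = 37 - 20*i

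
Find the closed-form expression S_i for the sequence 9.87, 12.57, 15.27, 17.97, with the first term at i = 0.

Check differences: 12.57 - 9.87 = 2.7
15.27 - 12.57 = 2.7
Common difference d = 2.7.
First term a = 9.87.
Formula: S_i = 9.87 + 2.70*i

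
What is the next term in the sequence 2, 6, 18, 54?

Ratios: 6 / 2 = 3.0
This is a geometric sequence with common ratio r = 3.
Next term = 54 * 3 = 162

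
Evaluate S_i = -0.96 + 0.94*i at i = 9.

S_9 = -0.96 + 0.94*9 = -0.96 + 8.46 = 7.5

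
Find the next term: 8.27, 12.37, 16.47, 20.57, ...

Differences: 12.37 - 8.27 = 4.1
This is an arithmetic sequence with common difference d = 4.1.
Next term = 20.57 + 4.1 = 24.67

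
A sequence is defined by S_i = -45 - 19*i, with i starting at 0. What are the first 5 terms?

This is an arithmetic sequence.
i=0: S_0 = -45 + -19*0 = -45
i=1: S_1 = -45 + -19*1 = -64
i=2: S_2 = -45 + -19*2 = -83
i=3: S_3 = -45 + -19*3 = -102
i=4: S_4 = -45 + -19*4 = -121
The first 5 terms are: [-45, -64, -83, -102, -121]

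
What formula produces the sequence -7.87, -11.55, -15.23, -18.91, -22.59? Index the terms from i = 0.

Check differences: -11.55 - -7.87 = -3.68
-15.23 - -11.55 = -3.68
Common difference d = -3.68.
First term a = -7.87.
Formula: S_i = -7.87 - 3.68*i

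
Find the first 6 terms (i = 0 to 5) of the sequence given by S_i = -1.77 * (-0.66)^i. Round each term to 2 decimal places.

This is a geometric sequence.
i=0: S_0 = -1.77 * (-0.66)^0 = -1.77
i=1: S_1 = -1.77 * (-0.66)^1 ≈ 1.17
i=2: S_2 = -1.77 * (-0.66)^2 ≈ -0.77
i=3: S_3 = -1.77 * (-0.66)^3 ≈ 0.51
i=4: S_4 = -1.77 * (-0.66)^4 ≈ -0.34
i=5: S_5 = -1.77 * (-0.66)^5 ≈ 0.22
The first 6 terms are: [-1.77, 1.17, -0.77, 0.51, -0.34, 0.22]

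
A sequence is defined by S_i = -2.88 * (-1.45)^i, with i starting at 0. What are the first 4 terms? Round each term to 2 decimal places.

This is a geometric sequence.
i=0: S_0 = -2.88 * (-1.45)^0 = -2.88
i=1: S_1 = -2.88 * (-1.45)^1 ≈ 4.18
i=2: S_2 = -2.88 * (-1.45)^2 ≈ -6.06
i=3: S_3 = -2.88 * (-1.45)^3 ≈ 8.78
The first 4 terms are: [-2.88, 4.18, -6.06, 8.78]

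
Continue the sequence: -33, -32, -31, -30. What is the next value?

Differences: -32 - -33 = 1
This is an arithmetic sequence with common difference d = 1.
Next term = -30 + 1 = -29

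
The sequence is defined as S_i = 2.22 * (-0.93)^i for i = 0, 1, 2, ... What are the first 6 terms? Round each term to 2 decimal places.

This is a geometric sequence.
i=0: S_0 = 2.22 * (-0.93)^0 = 2.22
i=1: S_1 = 2.22 * (-0.93)^1 ≈ -2.06
i=2: S_2 = 2.22 * (-0.93)^2 ≈ 1.92
i=3: S_3 = 2.22 * (-0.93)^3 ≈ -1.79
i=4: S_4 = 2.22 * (-0.93)^4 ≈ 1.66
i=5: S_5 = 2.22 * (-0.93)^5 ≈ -1.54
The first 6 terms are: [2.22, -2.06, 1.92, -1.79, 1.66, -1.54]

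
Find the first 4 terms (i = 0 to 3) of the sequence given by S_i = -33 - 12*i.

This is an arithmetic sequence.
i=0: S_0 = -33 + -12*0 = -33
i=1: S_1 = -33 + -12*1 = -45
i=2: S_2 = -33 + -12*2 = -57
i=3: S_3 = -33 + -12*3 = -69
The first 4 terms are: [-33, -45, -57, -69]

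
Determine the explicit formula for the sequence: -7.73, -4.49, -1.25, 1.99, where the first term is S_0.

Check differences: -4.49 - -7.73 = 3.24
-1.25 - -4.49 = 3.24
Common difference d = 3.24.
First term a = -7.73.
Formula: S_i = -7.73 + 3.24*i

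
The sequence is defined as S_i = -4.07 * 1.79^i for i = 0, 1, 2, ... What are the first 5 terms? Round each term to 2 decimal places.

This is a geometric sequence.
i=0: S_0 = -4.07 * 1.79^0 = -4.07
i=1: S_1 = -4.07 * 1.79^1 ≈ -7.29
i=2: S_2 = -4.07 * 1.79^2 ≈ -13.04
i=3: S_3 = -4.07 * 1.79^3 ≈ -23.34
i=4: S_4 = -4.07 * 1.79^4 ≈ -41.78
The first 5 terms are: [-4.07, -7.29, -13.04, -23.34, -41.78]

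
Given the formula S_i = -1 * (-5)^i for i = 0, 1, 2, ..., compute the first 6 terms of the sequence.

This is a geometric sequence.
i=0: S_0 = -1 * (-5)^0 = -1
i=1: S_1 = -1 * (-5)^1 = 5
i=2: S_2 = -1 * (-5)^2 = -25
i=3: S_3 = -1 * (-5)^3 = 125
i=4: S_4 = -1 * (-5)^4 = -625
i=5: S_5 = -1 * (-5)^5 = 3125
The first 6 terms are: [-1, 5, -25, 125, -625, 3125]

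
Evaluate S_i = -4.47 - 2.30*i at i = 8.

S_8 = -4.47 + -2.3*8 = -4.47 + -18.4 = -22.87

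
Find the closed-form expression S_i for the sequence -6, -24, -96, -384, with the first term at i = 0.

Check ratios: -24 / -6 = 4.0
Common ratio r = 4.
First term a = -6.
Formula: S_i = -6 * 4^i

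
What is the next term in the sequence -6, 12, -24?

Ratios: 12 / -6 = -2.0
This is a geometric sequence with common ratio r = -2.
Next term = -24 * -2 = 48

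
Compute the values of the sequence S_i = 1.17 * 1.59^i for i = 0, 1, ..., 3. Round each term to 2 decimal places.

This is a geometric sequence.
i=0: S_0 = 1.17 * 1.59^0 = 1.17
i=1: S_1 = 1.17 * 1.59^1 ≈ 1.86
i=2: S_2 = 1.17 * 1.59^2 ≈ 2.96
i=3: S_3 = 1.17 * 1.59^3 ≈ 4.7
The first 4 terms are: [1.17, 1.86, 2.96, 4.7]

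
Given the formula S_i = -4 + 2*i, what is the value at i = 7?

S_7 = -4 + 2*7 = -4 + 14 = 10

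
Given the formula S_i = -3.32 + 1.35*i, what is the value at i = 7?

S_7 = -3.32 + 1.35*7 = -3.32 + 9.45 = 6.13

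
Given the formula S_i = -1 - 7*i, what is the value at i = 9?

S_9 = -1 + -7*9 = -1 + -63 = -64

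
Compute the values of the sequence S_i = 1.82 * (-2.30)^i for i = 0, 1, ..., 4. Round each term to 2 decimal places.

This is a geometric sequence.
i=0: S_0 = 1.82 * (-2.3)^0 = 1.82
i=1: S_1 = 1.82 * (-2.3)^1 ≈ -4.19
i=2: S_2 = 1.82 * (-2.3)^2 ≈ 9.63
i=3: S_3 = 1.82 * (-2.3)^3 ≈ -22.14
i=4: S_4 = 1.82 * (-2.3)^4 ≈ 50.93
The first 5 terms are: [1.82, -4.19, 9.63, -22.14, 50.93]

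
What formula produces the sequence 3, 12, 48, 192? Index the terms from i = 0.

Check ratios: 12 / 3 = 4.0
Common ratio r = 4.
First term a = 3.
Formula: S_i = 3 * 4^i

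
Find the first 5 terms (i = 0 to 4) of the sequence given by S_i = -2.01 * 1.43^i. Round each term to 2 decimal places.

This is a geometric sequence.
i=0: S_0 = -2.01 * 1.43^0 = -2.01
i=1: S_1 = -2.01 * 1.43^1 ≈ -2.87
i=2: S_2 = -2.01 * 1.43^2 ≈ -4.11
i=3: S_3 = -2.01 * 1.43^3 ≈ -5.88
i=4: S_4 = -2.01 * 1.43^4 ≈ -8.41
The first 5 terms are: [-2.01, -2.87, -4.11, -5.88, -8.41]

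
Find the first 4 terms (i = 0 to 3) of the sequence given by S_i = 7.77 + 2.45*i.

This is an arithmetic sequence.
i=0: S_0 = 7.77 + 2.45*0 = 7.77
i=1: S_1 = 7.77 + 2.45*1 = 10.22
i=2: S_2 = 7.77 + 2.45*2 = 12.67
i=3: S_3 = 7.77 + 2.45*3 = 15.12
The first 4 terms are: [7.77, 10.22, 12.67, 15.12]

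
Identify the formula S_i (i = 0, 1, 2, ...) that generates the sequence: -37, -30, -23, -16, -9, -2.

Check differences: -30 - -37 = 7
-23 - -30 = 7
Common difference d = 7.
First term a = -37.
Formula: S_i = -37 + 7*i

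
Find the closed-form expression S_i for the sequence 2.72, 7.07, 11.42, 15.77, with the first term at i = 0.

Check differences: 7.07 - 2.72 = 4.35
11.42 - 7.07 = 4.35
Common difference d = 4.35.
First term a = 2.72.
Formula: S_i = 2.72 + 4.35*i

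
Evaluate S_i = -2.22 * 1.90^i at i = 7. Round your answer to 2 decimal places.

S_7 = -2.22 * 1.9^7 ≈ -2.22 * 89.3872 ≈ -198.44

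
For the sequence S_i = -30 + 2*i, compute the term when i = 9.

S_9 = -30 + 2*9 = -30 + 18 = -12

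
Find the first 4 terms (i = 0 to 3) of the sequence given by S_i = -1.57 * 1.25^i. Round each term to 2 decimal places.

This is a geometric sequence.
i=0: S_0 = -1.57 * 1.25^0 = -1.57
i=1: S_1 = -1.57 * 1.25^1 ≈ -1.96
i=2: S_2 = -1.57 * 1.25^2 ≈ -2.45
i=3: S_3 = -1.57 * 1.25^3 ≈ -3.07
The first 4 terms are: [-1.57, -1.96, -2.45, -3.07]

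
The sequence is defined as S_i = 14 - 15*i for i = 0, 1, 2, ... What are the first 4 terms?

This is an arithmetic sequence.
i=0: S_0 = 14 + -15*0 = 14
i=1: S_1 = 14 + -15*1 = -1
i=2: S_2 = 14 + -15*2 = -16
i=3: S_3 = 14 + -15*3 = -31
The first 4 terms are: [14, -1, -16, -31]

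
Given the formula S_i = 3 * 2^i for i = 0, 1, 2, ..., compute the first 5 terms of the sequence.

This is a geometric sequence.
i=0: S_0 = 3 * 2^0 = 3
i=1: S_1 = 3 * 2^1 = 6
i=2: S_2 = 3 * 2^2 = 12
i=3: S_3 = 3 * 2^3 = 24
i=4: S_4 = 3 * 2^4 = 48
The first 5 terms are: [3, 6, 12, 24, 48]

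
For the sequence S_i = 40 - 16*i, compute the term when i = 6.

S_6 = 40 + -16*6 = 40 + -96 = -56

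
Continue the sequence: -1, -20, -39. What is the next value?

Differences: -20 - -1 = -19
This is an arithmetic sequence with common difference d = -19.
Next term = -39 + -19 = -58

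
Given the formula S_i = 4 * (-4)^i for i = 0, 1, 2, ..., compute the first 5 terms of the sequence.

This is a geometric sequence.
i=0: S_0 = 4 * (-4)^0 = 4
i=1: S_1 = 4 * (-4)^1 = -16
i=2: S_2 = 4 * (-4)^2 = 64
i=3: S_3 = 4 * (-4)^3 = -256
i=4: S_4 = 4 * (-4)^4 = 1024
The first 5 terms are: [4, -16, 64, -256, 1024]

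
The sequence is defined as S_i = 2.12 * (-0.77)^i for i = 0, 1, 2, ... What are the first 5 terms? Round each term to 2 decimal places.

This is a geometric sequence.
i=0: S_0 = 2.12 * (-0.77)^0 = 2.12
i=1: S_1 = 2.12 * (-0.77)^1 ≈ -1.63
i=2: S_2 = 2.12 * (-0.77)^2 ≈ 1.26
i=3: S_3 = 2.12 * (-0.77)^3 ≈ -0.97
i=4: S_4 = 2.12 * (-0.77)^4 ≈ 0.75
The first 5 terms are: [2.12, -1.63, 1.26, -0.97, 0.75]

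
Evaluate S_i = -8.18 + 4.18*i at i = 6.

S_6 = -8.18 + 4.18*6 = -8.18 + 25.08 = 16.9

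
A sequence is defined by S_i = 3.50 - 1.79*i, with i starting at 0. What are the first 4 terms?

This is an arithmetic sequence.
i=0: S_0 = 3.5 + -1.79*0 = 3.5
i=1: S_1 = 3.5 + -1.79*1 = 1.71
i=2: S_2 = 3.5 + -1.79*2 = -0.08
i=3: S_3 = 3.5 + -1.79*3 = -1.87
The first 4 terms are: [3.5, 1.71, -0.08, -1.87]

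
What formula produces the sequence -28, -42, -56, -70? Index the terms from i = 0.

Check differences: -42 - -28 = -14
-56 - -42 = -14
Common difference d = -14.
First term a = -28.
Formula: S_i = -28 - 14*i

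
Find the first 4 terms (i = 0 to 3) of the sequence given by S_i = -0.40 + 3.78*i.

This is an arithmetic sequence.
i=0: S_0 = -0.4 + 3.78*0 = -0.4
i=1: S_1 = -0.4 + 3.78*1 = 3.38
i=2: S_2 = -0.4 + 3.78*2 = 7.16
i=3: S_3 = -0.4 + 3.78*3 = 10.94
The first 4 terms are: [-0.4, 3.38, 7.16, 10.94]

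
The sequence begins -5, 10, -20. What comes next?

Ratios: 10 / -5 = -2.0
This is a geometric sequence with common ratio r = -2.
Next term = -20 * -2 = 40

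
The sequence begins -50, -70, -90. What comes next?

Differences: -70 - -50 = -20
This is an arithmetic sequence with common difference d = -20.
Next term = -90 + -20 = -110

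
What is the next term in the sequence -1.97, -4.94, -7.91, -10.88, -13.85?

Differences: -4.94 - -1.97 = -2.97
This is an arithmetic sequence with common difference d = -2.97.
Next term = -13.85 + -2.97 = -16.82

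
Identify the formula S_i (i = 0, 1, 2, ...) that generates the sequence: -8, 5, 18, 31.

Check differences: 5 - -8 = 13
18 - 5 = 13
Common difference d = 13.
First term a = -8.
Formula: S_i = -8 + 13*i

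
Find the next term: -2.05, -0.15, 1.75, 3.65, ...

Differences: -0.15 - -2.05 = 1.9
This is an arithmetic sequence with common difference d = 1.9.
Next term = 3.65 + 1.9 = 5.55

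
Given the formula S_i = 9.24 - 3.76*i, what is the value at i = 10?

S_10 = 9.24 + -3.76*10 = 9.24 + -37.6 = -28.36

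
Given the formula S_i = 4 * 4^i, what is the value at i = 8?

S_8 = 4 * 4^8 = 4 * 65536 = 262144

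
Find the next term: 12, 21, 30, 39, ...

Differences: 21 - 12 = 9
This is an arithmetic sequence with common difference d = 9.
Next term = 39 + 9 = 48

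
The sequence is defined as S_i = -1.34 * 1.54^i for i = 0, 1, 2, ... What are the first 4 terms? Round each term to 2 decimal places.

This is a geometric sequence.
i=0: S_0 = -1.34 * 1.54^0 = -1.34
i=1: S_1 = -1.34 * 1.54^1 ≈ -2.06
i=2: S_2 = -1.34 * 1.54^2 ≈ -3.18
i=3: S_3 = -1.34 * 1.54^3 ≈ -4.89
The first 4 terms are: [-1.34, -2.06, -3.18, -4.89]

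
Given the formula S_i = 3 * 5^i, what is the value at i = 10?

S_10 = 3 * 5^10 = 3 * 9765625 = 29296875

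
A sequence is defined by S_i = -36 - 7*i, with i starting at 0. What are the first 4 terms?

This is an arithmetic sequence.
i=0: S_0 = -36 + -7*0 = -36
i=1: S_1 = -36 + -7*1 = -43
i=2: S_2 = -36 + -7*2 = -50
i=3: S_3 = -36 + -7*3 = -57
The first 4 terms are: [-36, -43, -50, -57]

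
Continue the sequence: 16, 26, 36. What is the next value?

Differences: 26 - 16 = 10
This is an arithmetic sequence with common difference d = 10.
Next term = 36 + 10 = 46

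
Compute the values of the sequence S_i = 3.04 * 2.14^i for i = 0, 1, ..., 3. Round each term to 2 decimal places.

This is a geometric sequence.
i=0: S_0 = 3.04 * 2.14^0 = 3.04
i=1: S_1 = 3.04 * 2.14^1 ≈ 6.51
i=2: S_2 = 3.04 * 2.14^2 ≈ 13.92
i=3: S_3 = 3.04 * 2.14^3 ≈ 29.79
The first 4 terms are: [3.04, 6.51, 13.92, 29.79]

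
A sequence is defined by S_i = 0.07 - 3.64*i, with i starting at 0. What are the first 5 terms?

This is an arithmetic sequence.
i=0: S_0 = 0.07 + -3.64*0 = 0.07
i=1: S_1 = 0.07 + -3.64*1 = -3.57
i=2: S_2 = 0.07 + -3.64*2 = -7.21
i=3: S_3 = 0.07 + -3.64*3 = -10.85
i=4: S_4 = 0.07 + -3.64*4 = -14.49
The first 5 terms are: [0.07, -3.57, -7.21, -10.85, -14.49]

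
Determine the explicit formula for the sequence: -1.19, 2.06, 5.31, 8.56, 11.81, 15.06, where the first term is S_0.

Check differences: 2.06 - -1.19 = 3.25
5.31 - 2.06 = 3.25
Common difference d = 3.25.
First term a = -1.19.
Formula: S_i = -1.19 + 3.25*i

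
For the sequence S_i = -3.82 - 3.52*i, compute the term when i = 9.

S_9 = -3.82 + -3.52*9 = -3.82 + -31.68 = -35.5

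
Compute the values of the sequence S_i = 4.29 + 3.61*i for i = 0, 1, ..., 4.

This is an arithmetic sequence.
i=0: S_0 = 4.29 + 3.61*0 = 4.29
i=1: S_1 = 4.29 + 3.61*1 = 7.9
i=2: S_2 = 4.29 + 3.61*2 = 11.51
i=3: S_3 = 4.29 + 3.61*3 = 15.12
i=4: S_4 = 4.29 + 3.61*4 = 18.73
The first 5 terms are: [4.29, 7.9, 11.51, 15.12, 18.73]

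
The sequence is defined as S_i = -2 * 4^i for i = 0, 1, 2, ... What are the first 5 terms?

This is a geometric sequence.
i=0: S_0 = -2 * 4^0 = -2
i=1: S_1 = -2 * 4^1 = -8
i=2: S_2 = -2 * 4^2 = -32
i=3: S_3 = -2 * 4^3 = -128
i=4: S_4 = -2 * 4^4 = -512
The first 5 terms are: [-2, -8, -32, -128, -512]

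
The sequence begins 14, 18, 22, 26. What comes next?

Differences: 18 - 14 = 4
This is an arithmetic sequence with common difference d = 4.
Next term = 26 + 4 = 30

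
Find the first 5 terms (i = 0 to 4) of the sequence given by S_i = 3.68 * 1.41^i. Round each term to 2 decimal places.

This is a geometric sequence.
i=0: S_0 = 3.68 * 1.41^0 = 3.68
i=1: S_1 = 3.68 * 1.41^1 ≈ 5.19
i=2: S_2 = 3.68 * 1.41^2 ≈ 7.32
i=3: S_3 = 3.68 * 1.41^3 ≈ 10.32
i=4: S_4 = 3.68 * 1.41^4 ≈ 14.55
The first 5 terms are: [3.68, 5.19, 7.32, 10.32, 14.55]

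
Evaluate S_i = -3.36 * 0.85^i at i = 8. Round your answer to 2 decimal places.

S_8 = -3.36 * 0.85^8 ≈ -3.36 * 0.2725 ≈ -0.92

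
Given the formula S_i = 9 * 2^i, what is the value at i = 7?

S_7 = 9 * 2^7 = 9 * 128 = 1152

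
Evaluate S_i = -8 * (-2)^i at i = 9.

S_9 = -8 * (-2)^9 = -8 * -512 = 4096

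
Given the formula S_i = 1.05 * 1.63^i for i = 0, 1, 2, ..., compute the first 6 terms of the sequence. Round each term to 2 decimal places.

This is a geometric sequence.
i=0: S_0 = 1.05 * 1.63^0 = 1.05
i=1: S_1 = 1.05 * 1.63^1 ≈ 1.71
i=2: S_2 = 1.05 * 1.63^2 ≈ 2.79
i=3: S_3 = 1.05 * 1.63^3 ≈ 4.55
i=4: S_4 = 1.05 * 1.63^4 ≈ 7.41
i=5: S_5 = 1.05 * 1.63^5 ≈ 12.08
The first 6 terms are: [1.05, 1.71, 2.79, 4.55, 7.41, 12.08]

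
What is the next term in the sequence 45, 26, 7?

Differences: 26 - 45 = -19
This is an arithmetic sequence with common difference d = -19.
Next term = 7 + -19 = -12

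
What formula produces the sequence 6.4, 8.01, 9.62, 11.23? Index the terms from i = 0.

Check differences: 8.01 - 6.4 = 1.61
9.62 - 8.01 = 1.61
Common difference d = 1.61.
First term a = 6.4.
Formula: S_i = 6.40 + 1.61*i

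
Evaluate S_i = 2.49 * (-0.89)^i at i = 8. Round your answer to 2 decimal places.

S_8 = 2.49 * (-0.89)^8 ≈ 2.49 * 0.3937 ≈ 0.98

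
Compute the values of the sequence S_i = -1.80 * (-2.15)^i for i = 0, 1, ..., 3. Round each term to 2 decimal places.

This is a geometric sequence.
i=0: S_0 = -1.8 * (-2.15)^0 = -1.8
i=1: S_1 = -1.8 * (-2.15)^1 = 3.87
i=2: S_2 = -1.8 * (-2.15)^2 ≈ -8.32
i=3: S_3 = -1.8 * (-2.15)^3 ≈ 17.89
The first 4 terms are: [-1.8, 3.87, -8.32, 17.89]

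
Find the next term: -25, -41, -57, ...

Differences: -41 - -25 = -16
This is an arithmetic sequence with common difference d = -16.
Next term = -57 + -16 = -73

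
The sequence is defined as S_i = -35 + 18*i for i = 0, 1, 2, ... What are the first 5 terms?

This is an arithmetic sequence.
i=0: S_0 = -35 + 18*0 = -35
i=1: S_1 = -35 + 18*1 = -17
i=2: S_2 = -35 + 18*2 = 1
i=3: S_3 = -35 + 18*3 = 19
i=4: S_4 = -35 + 18*4 = 37
The first 5 terms are: [-35, -17, 1, 19, 37]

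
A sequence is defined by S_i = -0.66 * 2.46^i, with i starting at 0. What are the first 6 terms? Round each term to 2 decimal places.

This is a geometric sequence.
i=0: S_0 = -0.66 * 2.46^0 = -0.66
i=1: S_1 = -0.66 * 2.46^1 ≈ -1.62
i=2: S_2 = -0.66 * 2.46^2 ≈ -3.99
i=3: S_3 = -0.66 * 2.46^3 ≈ -9.83
i=4: S_4 = -0.66 * 2.46^4 ≈ -24.17
i=5: S_5 = -0.66 * 2.46^5 ≈ -59.46
The first 6 terms are: [-0.66, -1.62, -3.99, -9.83, -24.17, -59.46]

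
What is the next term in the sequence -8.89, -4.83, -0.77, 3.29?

Differences: -4.83 - -8.89 = 4.06
This is an arithmetic sequence with common difference d = 4.06.
Next term = 3.29 + 4.06 = 7.35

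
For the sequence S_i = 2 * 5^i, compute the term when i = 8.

S_8 = 2 * 5^8 = 2 * 390625 = 781250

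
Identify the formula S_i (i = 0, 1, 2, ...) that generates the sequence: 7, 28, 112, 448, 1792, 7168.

Check ratios: 28 / 7 = 4.0
Common ratio r = 4.
First term a = 7.
Formula: S_i = 7 * 4^i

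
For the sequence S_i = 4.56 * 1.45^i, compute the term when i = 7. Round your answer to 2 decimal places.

S_7 = 4.56 * 1.45^7 ≈ 4.56 * 13.4765 ≈ 61.45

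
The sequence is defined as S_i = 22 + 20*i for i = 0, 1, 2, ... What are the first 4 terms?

This is an arithmetic sequence.
i=0: S_0 = 22 + 20*0 = 22
i=1: S_1 = 22 + 20*1 = 42
i=2: S_2 = 22 + 20*2 = 62
i=3: S_3 = 22 + 20*3 = 82
The first 4 terms are: [22, 42, 62, 82]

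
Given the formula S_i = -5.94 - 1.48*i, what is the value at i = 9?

S_9 = -5.94 + -1.48*9 = -5.94 + -13.32 = -19.26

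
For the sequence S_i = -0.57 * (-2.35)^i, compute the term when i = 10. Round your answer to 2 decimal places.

S_10 = -0.57 * (-2.35)^10 ≈ -0.57 * 5136.634 ≈ -2927.88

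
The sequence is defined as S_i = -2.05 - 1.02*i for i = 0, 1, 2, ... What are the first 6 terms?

This is an arithmetic sequence.
i=0: S_0 = -2.05 + -1.02*0 = -2.05
i=1: S_1 = -2.05 + -1.02*1 = -3.07
i=2: S_2 = -2.05 + -1.02*2 = -4.09
i=3: S_3 = -2.05 + -1.02*3 = -5.11
i=4: S_4 = -2.05 + -1.02*4 = -6.13
i=5: S_5 = -2.05 + -1.02*5 = -7.15
The first 6 terms are: [-2.05, -3.07, -4.09, -5.11, -6.13, -7.15]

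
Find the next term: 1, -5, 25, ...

Ratios: -5 / 1 = -5.0
This is a geometric sequence with common ratio r = -5.
Next term = 25 * -5 = -125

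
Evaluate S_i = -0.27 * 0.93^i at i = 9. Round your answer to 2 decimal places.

S_9 = -0.27 * 0.93^9 ≈ -0.27 * 0.5204 ≈ -0.14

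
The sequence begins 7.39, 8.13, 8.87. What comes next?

Differences: 8.13 - 7.39 = 0.74
This is an arithmetic sequence with common difference d = 0.74.
Next term = 8.87 + 0.74 = 9.61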